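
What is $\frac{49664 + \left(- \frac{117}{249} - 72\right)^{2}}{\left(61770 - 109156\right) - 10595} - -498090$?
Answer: $\frac{198952262766289}{399431109} \approx 4.9809 \cdot 10^{5}$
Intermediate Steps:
$\frac{49664 + \left(- \frac{117}{249} - 72\right)^{2}}{\left(61770 - 109156\right) - 10595} - -498090 = \frac{49664 + \left(\left(-117\right) \frac{1}{249} - 72\right)^{2}}{-47386 - 10595} + 498090 = \frac{49664 + \left(- \frac{39}{83} - 72\right)^{2}}{-57981} + 498090 = \left(49664 + \left(- \frac{6015}{83}\right)^{2}\right) \left(- \frac{1}{57981}\right) + 498090 = \left(49664 + \frac{36180225}{6889}\right) \left(- \frac{1}{57981}\right) + 498090 = \frac{378315521}{6889} \left(- \frac{1}{57981}\right) + 498090 = - \frac{378315521}{399431109} + 498090 = \frac{198952262766289}{399431109}$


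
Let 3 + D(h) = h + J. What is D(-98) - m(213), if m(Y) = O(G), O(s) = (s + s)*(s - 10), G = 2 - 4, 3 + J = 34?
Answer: -118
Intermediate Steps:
J = 31 (J = -3 + 34 = 31)
G = -2
O(s) = 2*s*(-10 + s) (O(s) = (2*s)*(-10 + s) = 2*s*(-10 + s))
m(Y) = 48 (m(Y) = 2*(-2)*(-10 - 2) = 2*(-2)*(-12) = 48)
D(h) = 28 + h (D(h) = -3 + (h + 31) = -3 + (31 + h) = 28 + h)
D(-98) - m(213) = (28 - 98) - 1*48 = -70 - 48 = -118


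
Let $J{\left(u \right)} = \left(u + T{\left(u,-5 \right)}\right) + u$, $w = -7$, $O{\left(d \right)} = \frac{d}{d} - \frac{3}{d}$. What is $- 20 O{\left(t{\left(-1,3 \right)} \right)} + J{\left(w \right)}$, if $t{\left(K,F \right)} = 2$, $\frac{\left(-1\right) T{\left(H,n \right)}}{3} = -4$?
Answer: $8$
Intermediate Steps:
$T{\left(H,n \right)} = 12$ ($T{\left(H,n \right)} = \left(-3\right) \left(-4\right) = 12$)
$O{\left(d \right)} = 1 - \frac{3}{d}$
$J{\left(u \right)} = 12 + 2 u$ ($J{\left(u \right)} = \left(u + 12\right) + u = \left(12 + u\right) + u = 12 + 2 u$)
$- 20 O{\left(t{\left(-1,3 \right)} \right)} + J{\left(w \right)} = - 20 \frac{-3 + 2}{2} + \left(12 + 2 \left(-7\right)\right) = - 20 \cdot \frac{1}{2} \left(-1\right) + \left(12 - 14\right) = \left(-20\right) \left(- \frac{1}{2}\right) - 2 = 10 - 2 = 8$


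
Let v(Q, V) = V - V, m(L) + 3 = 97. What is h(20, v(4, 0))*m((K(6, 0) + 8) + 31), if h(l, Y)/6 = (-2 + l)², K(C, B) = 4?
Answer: 182736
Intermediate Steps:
m(L) = 94 (m(L) = -3 + 97 = 94)
v(Q, V) = 0
h(l, Y) = 6*(-2 + l)²
h(20, v(4, 0))*m((K(6, 0) + 8) + 31) = (6*(-2 + 20)²)*94 = (6*18²)*94 = (6*324)*94 = 1944*94 = 182736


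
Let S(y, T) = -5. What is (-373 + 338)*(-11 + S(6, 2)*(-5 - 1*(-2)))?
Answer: -140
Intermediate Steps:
(-373 + 338)*(-11 + S(6, 2)*(-5 - 1*(-2))) = (-373 + 338)*(-11 - 5*(-5 - 1*(-2))) = -35*(-11 - 5*(-5 + 2)) = -35*(-11 - 5*(-3)) = -35*(-11 + 15) = -35*4 = -140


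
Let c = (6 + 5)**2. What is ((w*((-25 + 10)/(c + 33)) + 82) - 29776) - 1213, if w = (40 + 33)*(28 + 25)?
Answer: -4817713/154 ≈ -31284.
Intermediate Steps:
c = 121 (c = 11**2 = 121)
w = 3869 (w = 73*53 = 3869)
((w*((-25 + 10)/(c + 33)) + 82) - 29776) - 1213 = ((3869*((-25 + 10)/(121 + 33)) + 82) - 29776) - 1213 = ((3869*(-15/154) + 82) - 29776) - 1213 = ((-58035/154 + 82) - 29776) - 1213 = (-45407/154 - 29776) - 1213 = -4630911/154 - 1213 = -4817713/154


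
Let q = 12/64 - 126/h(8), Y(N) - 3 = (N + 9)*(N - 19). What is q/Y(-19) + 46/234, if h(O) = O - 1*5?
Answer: 62671/716976 ≈ 0.087410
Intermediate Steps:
h(O) = -5 + O (h(O) = O - 5 = -5 + O)
Y(N) = 3 + (-19 + N)*(9 + N) (Y(N) = 3 + (N + 9)*(N - 19) = 3 + (9 + N)*(-19 + N) = 3 + (-19 + N)*(9 + N))
q = -669/16 (q = 12/64 - 126/(-5 + 8) = 12*(1/64) - 126/3 = 3/16 - 126*⅓ = 3/16 - 42 = -669/16 ≈ -41.813)
q/Y(-19) + 46/234 = -669/(16*(-168 + (-19)² - 10*(-19))) + 46/234 = -669/(16*(-168 + 361 + 190)) + 46*(1/234) = -669/16/383 + 23/117 = -669/16*1/383 + 23/117 = -669/6128 + 23/117 = 62671/716976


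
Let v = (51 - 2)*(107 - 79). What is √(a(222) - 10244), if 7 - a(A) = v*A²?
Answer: 13*I*√400165 ≈ 8223.6*I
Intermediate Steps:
v = 1372 (v = 49*28 = 1372)
a(A) = 7 - 1372*A²
√(a(222) - 10244) = √((7 - 1372*222²) - 10244) = √((7 - 1372*49284) - 10244) = √((7 - 67617648) - 10244) = √(-67617641 - 10244) = √(-67627885) = 13*I*√400165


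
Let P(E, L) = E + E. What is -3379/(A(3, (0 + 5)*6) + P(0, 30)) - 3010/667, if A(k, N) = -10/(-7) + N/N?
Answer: -15827721/11339 ≈ -1395.9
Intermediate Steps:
P(E, L) = 2*E
A(k, N) = 17/7 (A(k, N) = -10*(-1/7) + 1 = 10/7 + 1 = 17/7)
-3379/(A(3, (0 + 5)*6) + P(0, 30)) - 3010/667 = -3379/(17/7 + 2*0) - 3010/667 = -3379/(17/7 + 0) - 3010*1/667 = -3379/17/7 - 3010/667 = -3379*7/17 - 3010/667 = -23653/17 - 3010/667 = -15827721/11339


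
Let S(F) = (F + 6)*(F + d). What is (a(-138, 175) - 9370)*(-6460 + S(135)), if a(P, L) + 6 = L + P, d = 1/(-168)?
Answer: -6576084867/56 ≈ -1.1743e+8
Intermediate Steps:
d = -1/168 ≈ -0.0059524
S(F) = (6 + F)*(-1/168 + F) (S(F) = (F + 6)*(F - 1/168) = (6 + F)*(-1/168 + F))
a(P, L) = -6 + L + P (a(P, L) = -6 + (L + P) = -6 + L + P)
(a(-138, 175) - 9370)*(-6460 + S(135)) = ((-6 + 175 - 138) - 9370)*(-6460 + (-1/28 + 135² + (1007/168)*135)) = (31 - 9370)*(-6460 + (-1/28 + 18225 + 45315/56)) = -9339*(-6460 + 1065913/56) = -9339*704153/56 = -6576084867/56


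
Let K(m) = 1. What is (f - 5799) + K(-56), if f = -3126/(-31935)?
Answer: -61718668/10645 ≈ -5797.9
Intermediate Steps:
f = 1042/10645 (f = -3126*(-1/31935) = 1042/10645 ≈ 0.097886)
(f - 5799) + K(-56) = (1042/10645 - 5799) + 1 = -61729313/10645 + 1 = -61718668/10645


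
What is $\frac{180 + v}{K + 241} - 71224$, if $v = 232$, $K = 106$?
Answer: $- \frac{24714316}{347} \approx -71223.0$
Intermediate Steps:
$\frac{180 + v}{K + 241} - 71224 = \frac{180 + 232}{106 + 241} - 71224 = \frac{412}{347} - 71224 = - \frac{24714316}{347}$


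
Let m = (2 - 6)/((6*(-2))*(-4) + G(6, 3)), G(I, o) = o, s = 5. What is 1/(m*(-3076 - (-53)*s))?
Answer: 17/3748 ≈ 0.0045357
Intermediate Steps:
m = -4/51 (m = (2 - 6)/((6*(-2))*(-4) + 3) = -4/(-12*(-4) + 3) = -4/(48 + 3) = -4/51 ≈ -0.078431)
1/(m*(-3076 - (-53)*s)) = 1/(-4*(-3076 - (-53)*5)/51) = 1/(-4*(-3076 - 1*(-265))/51) = 1/(-4*(-3076 + 265)/51) = 1/(-4/51*(-2811)) = 1/(3748/17) = 17/3748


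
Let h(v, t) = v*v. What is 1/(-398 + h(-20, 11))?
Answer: ½ ≈ 0.50000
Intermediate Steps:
h(v, t) = v²
1/(-398 + h(-20, 11)) = 1/(-398 + (-20)²) = 1/(-398 + 400) = 1/2 = ½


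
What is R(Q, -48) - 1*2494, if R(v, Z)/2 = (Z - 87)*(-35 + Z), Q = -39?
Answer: 19916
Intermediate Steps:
R(v, Z) = 2*(-87 + Z)*(-35 + Z) (R(v, Z) = 2*((Z - 87)*(-35 + Z)) = 2*((-87 + Z)*(-35 + Z)) = 2*(-87 + Z)*(-35 + Z))
R(Q, -48) - 1*2494 = (6090 - 244*(-48) + 2*(-48)**2) - 1*2494 = (6090 + 11712 + 2*2304) - 2494 = (6090 + 11712 + 4608) - 2494 = 22410 - 2494 = 19916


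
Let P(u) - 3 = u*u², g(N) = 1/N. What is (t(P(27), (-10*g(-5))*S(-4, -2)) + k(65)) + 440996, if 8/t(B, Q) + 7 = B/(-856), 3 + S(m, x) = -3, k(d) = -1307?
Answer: 5645163647/12839 ≈ 4.3969e+5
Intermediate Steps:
g(N) = 1/N
S(m, x) = -6 (S(m, x) = -3 - 3 = -6)
P(u) = 3 + u³ (P(u) = 3 + u*u² = 3 + u³)
t(B, Q) = 8/(-7 - B/856) (t(B, Q) = 8/(-7 + B/(-856)) = 8/(-7 + B*(-1/856)) = 8/(-7 - B/856))
(t(P(27), (-10*g(-5))*S(-4, -2)) + k(65)) + 440996 = (-6848/(5992 + (3 + 27³)) - 1307) + 440996 = (-6848/(5992 + (3 + 19683)) - 1307) + 440996 = (-6848/(5992 + 19686) - 1307) + 440996 = (-6848/25678 - 1307) + 440996 = (-6848*1/25678 - 1307) + 440996 = (-3424/12839 - 1307) + 440996 = -16783997/12839 + 440996 = 5645163647/12839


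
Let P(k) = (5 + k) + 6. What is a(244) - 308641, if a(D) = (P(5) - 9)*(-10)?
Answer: -308711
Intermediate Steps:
P(k) = 11 + k
a(D) = -70 (a(D) = ((11 + 5) - 9)*(-10) = (16 - 9)*(-10) = 7*(-10) = -70)
a(244) - 308641 = -70 - 308641 = -308711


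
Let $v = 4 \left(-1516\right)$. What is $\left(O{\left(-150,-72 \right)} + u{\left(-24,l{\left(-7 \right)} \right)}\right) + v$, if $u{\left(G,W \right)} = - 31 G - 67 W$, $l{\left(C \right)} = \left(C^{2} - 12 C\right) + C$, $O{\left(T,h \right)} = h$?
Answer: $-13834$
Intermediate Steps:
$l{\left(C \right)} = C^{2} - 11 C$
$u{\left(G,W \right)} = - 67 W - 31 G$
$v = -6064$
$\left(O{\left(-150,-72 \right)} + u{\left(-24,l{\left(-7 \right)} \right)}\right) + v = \left(-72 - \left(-744 + 67 \left(- 7 \left(-11 - 7\right)\right)\right)\right) - 6064 = \left(-72 + \left(- 67 \left(\left(-7\right) \left(-18\right)\right) + 744\right)\right) - 6064 = \left(-72 + \left(\left(-67\right) 126 + 744\right)\right) - 6064 = \left(-72 + \left(-8442 + 744\right)\right) - 6064 = \left(-72 - 7698\right) - 6064 = -7770 - 6064 = -13834$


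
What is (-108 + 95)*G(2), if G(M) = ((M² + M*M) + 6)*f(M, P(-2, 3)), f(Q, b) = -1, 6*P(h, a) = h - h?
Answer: 182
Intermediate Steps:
P(h, a) = 0 (P(h, a) = (h - h)/6 = (⅙)*0 = 0)
G(M) = -6 - 2*M² (G(M) = ((M² + M*M) + 6)*(-1) = ((M² + M²) + 6)*(-1) = (2*M² + 6)*(-1) = (6 + 2*M²)*(-1) = -6 - 2*M²)
(-108 + 95)*G(2) = (-108 + 95)*(-6 - 2*2²) = -13*(-6 - 2*4) = -13*(-6 - 8) = -13*(-14) = 182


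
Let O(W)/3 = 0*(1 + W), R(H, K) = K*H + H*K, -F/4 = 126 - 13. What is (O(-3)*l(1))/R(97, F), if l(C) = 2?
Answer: 0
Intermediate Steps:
F = -452 (F = -4*(126 - 13) = -4*113 = -452)
R(H, K) = 2*H*K (R(H, K) = H*K + H*K = 2*H*K)
O(W) = 0 (O(W) = 3*(0*(1 + W)) = 3*0 = 0)
(O(-3)*l(1))/R(97, F) = (0*2)/((2*97*(-452))) = 0/(-87688) = 0*(-1/87688) = 0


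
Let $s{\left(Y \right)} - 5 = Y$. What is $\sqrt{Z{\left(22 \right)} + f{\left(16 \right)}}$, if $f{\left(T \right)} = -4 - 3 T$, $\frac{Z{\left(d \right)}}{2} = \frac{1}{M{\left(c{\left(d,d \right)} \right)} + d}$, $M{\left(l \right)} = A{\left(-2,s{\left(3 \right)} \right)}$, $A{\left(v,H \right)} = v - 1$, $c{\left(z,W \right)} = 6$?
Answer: $\frac{i \sqrt{18734}}{19} \approx 7.2038 i$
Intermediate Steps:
$s{\left(Y \right)} = 5 + Y$
$A{\left(v,H \right)} = -1 + v$ ($A{\left(v,H \right)} = v - 1 = -1 + v$)
$M{\left(l \right)} = -3$ ($M{\left(l \right)} = -1 - 2 = -3$)
$Z{\left(d \right)} = \frac{2}{-3 + d}$
$\sqrt{Z{\left(22 \right)} + f{\left(16 \right)}} = \sqrt{\frac{2}{-3 + 22} - 52} = \sqrt{\frac{2}{19} - 52} = \sqrt{- \frac{986}{19}} = \frac{i \sqrt{18734}}{19}$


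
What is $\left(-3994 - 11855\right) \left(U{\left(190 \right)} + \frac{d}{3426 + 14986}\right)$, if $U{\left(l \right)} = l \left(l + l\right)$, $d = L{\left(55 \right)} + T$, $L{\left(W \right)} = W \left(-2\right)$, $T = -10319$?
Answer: $- \frac{21068645804379}{18412} \approx -1.1443 \cdot 10^{9}$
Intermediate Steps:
$L{\left(W \right)} = - 2 W$
$d = -10429$ ($d = \left(-2\right) 55 - 10319 = -110 - 10319 = -10429$)
$U{\left(l \right)} = 2 l^{2}$ ($U{\left(l \right)} = l 2 l = 2 l^{2}$)
$\left(-3994 - 11855\right) \left(U{\left(190 \right)} + \frac{d}{3426 + 14986}\right) = \left(-3994 - 11855\right) \left(2 \cdot 190^{2} - \frac{10429}{3426 + 14986}\right) = - 15849 \left(2 \cdot 36100 - \frac{10429}{18412}\right) = - 15849 \left(72200 - \frac{10429}{18412}\right) = \left(-15849\right) \frac{1329335971}{18412} = - \frac{21068645804379}{18412}$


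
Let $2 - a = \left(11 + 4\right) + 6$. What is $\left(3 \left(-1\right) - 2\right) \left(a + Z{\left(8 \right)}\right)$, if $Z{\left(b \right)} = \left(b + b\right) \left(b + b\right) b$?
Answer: $-10145$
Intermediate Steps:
$Z{\left(b \right)} = 4 b^{3}$ ($Z{\left(b \right)} = 2 b 2 b b = 4 b^{2} b = 4 b^{3}$)
$a = -19$ ($a = 2 - \left(\left(11 + 4\right) + 6\right) = 2 - \left(15 + 6\right) = 2 - 21 = -19$)
$\left(3 \left(-1\right) - 2\right) \left(a + Z{\left(8 \right)}\right) = \left(3 \left(-1\right) - 2\right) \left(-19 + 4 \cdot 8^{3}\right) = \left(-3 - 2\right) \left(-19 + 4 \cdot 512\right) = - 5 \left(-19 + 2048\right) = \left(-5\right) 2029 = -10145$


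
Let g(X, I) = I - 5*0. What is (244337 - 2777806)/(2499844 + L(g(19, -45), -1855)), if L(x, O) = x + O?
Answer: -87361/86136 ≈ -1.0142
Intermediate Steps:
g(X, I) = I (g(X, I) = I + 0 = I)
L(x, O) = O + x
(244337 - 2777806)/(2499844 + L(g(19, -45), -1855)) = (244337 - 2777806)/(2499844 + (-1855 - 45)) = -2533469/(2499844 - 1900) = -2533469/2497944 = -2533469*1/2497944 = -87361/86136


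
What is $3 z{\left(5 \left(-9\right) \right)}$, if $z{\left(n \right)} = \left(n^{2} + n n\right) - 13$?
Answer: $12111$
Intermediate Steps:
$z{\left(n \right)} = -13 + 2 n^{2}$ ($z{\left(n \right)} = \left(n^{2} + n^{2}\right) + \left(-18 + 5\right) = 2 n^{2} - 13 = -13 + 2 n^{2}$)
$3 z{\left(5 \left(-9\right) \right)} = 3 \left(-13 + 2 \left(5 \left(-9\right)\right)^{2}\right) = 3 \left(-13 + 2 \left(-45\right)^{2}\right) = 3 \left(-13 + 2 \cdot 2025\right) = 3 \left(-13 + 4050\right) = 3 \cdot 4037 = 12111$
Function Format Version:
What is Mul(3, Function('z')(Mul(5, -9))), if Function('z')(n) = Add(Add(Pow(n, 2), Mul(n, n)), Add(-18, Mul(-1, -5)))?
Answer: 12111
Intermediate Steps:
Function('z')(n) = Add(-13, Mul(2, Pow(n, 2))) (Function('z')(n) = Add(Add(Pow(n, 2), Pow(n, 2)), Add(-18, 5)) = Add(Mul(2, Pow(n, 2)), -13) = Add(-13, Mul(2, Pow(n, 2))))
Mul(3, Function('z')(Mul(5, -9))) = Mul(3, Add(-13, Mul(2, Pow(Mul(5, -9), 2)))) = Mul(3, Add(-13, Mul(2, Pow(-45, 2)))) = Mul(3, Add(-13, Mul(2, 2025))) = Mul(3, Add(-13, 4050)) = Mul(3, 4037) = 12111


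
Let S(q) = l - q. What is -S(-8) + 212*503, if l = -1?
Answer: 106629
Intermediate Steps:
S(q) = -1 - q
-S(-8) + 212*503 = -(-1 - 1*(-8)) + 212*503 = -(-1 + 8) + 106636 = -1*7 + 106636 = -7 + 106636 = 106629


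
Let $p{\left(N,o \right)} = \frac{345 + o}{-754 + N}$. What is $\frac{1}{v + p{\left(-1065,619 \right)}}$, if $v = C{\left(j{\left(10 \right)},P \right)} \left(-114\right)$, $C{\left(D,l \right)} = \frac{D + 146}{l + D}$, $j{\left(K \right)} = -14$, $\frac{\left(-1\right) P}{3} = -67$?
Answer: $- \frac{1819}{147340} \approx -0.012346$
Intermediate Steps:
$P = 201$ ($P = \left(-3\right) \left(-67\right) = 201$)
$C{\left(D,l \right)} = \frac{146 + D}{D + l}$
$p{\left(N,o \right)} = \frac{345 + o}{-754 + N}$
$v = - \frac{1368}{17}$ ($v = \frac{146 - 14}{-14 + 201} \left(-114\right) = \frac{1}{187} \cdot 132 \left(-114\right) = \frac{12}{17} \left(-114\right) = - \frac{1368}{17} \approx -80.471$)
$\frac{1}{v + p{\left(-1065,619 \right)}} = \frac{1}{- \frac{1368}{17} + \frac{345 + 619}{-754 - 1065}} = \frac{1}{- \frac{1368}{17} + \frac{1}{-1819} \cdot 964} = \frac{1}{- \frac{1368}{17} - \frac{964}{1819}} = \frac{1}{- \frac{147340}{1819}} = - \frac{1819}{147340}$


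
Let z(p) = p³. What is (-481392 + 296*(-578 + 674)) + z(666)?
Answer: 294955320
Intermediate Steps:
(-481392 + 296*(-578 + 674)) + z(666) = (-481392 + 296*(-578 + 674)) + 666³ = (-481392 + 296*96) + 295408296 = (-481392 + 28416) + 295408296 = -452976 + 295408296 = 294955320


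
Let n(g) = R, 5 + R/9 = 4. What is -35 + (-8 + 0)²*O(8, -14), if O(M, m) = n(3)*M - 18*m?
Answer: 11485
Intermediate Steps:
R = -9 (R = -45 + 9*4 = -45 + 36 = -9)
n(g) = -9
O(M, m) = -18*m - 9*M (O(M, m) = -9*M - 18*m = -18*m - 9*M)
-35 + (-8 + 0)²*O(8, -14) = -35 + (-8 + 0)²*(-18*(-14) - 9*8) = -35 + (-8)²*(252 - 72) = -35 + 64*180 = -35 + 11520 = 11485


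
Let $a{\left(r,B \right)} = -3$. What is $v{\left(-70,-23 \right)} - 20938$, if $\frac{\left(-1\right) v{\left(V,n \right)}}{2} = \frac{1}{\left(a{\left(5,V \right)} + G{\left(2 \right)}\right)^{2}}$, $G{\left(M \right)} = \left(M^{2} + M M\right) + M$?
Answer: $- \frac{1025964}{49} \approx -20938.0$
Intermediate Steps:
$G{\left(M \right)} = M + 2 M^{2}$ ($G{\left(M \right)} = \left(M^{2} + M^{2}\right) + M = 2 M^{2} + M = M + 2 M^{2}$)
$v{\left(V,n \right)} = - \frac{2}{49}$ ($v{\left(V,n \right)} = - \frac{2}{\left(-3 + 2 \left(1 + 2 \cdot 2\right)\right)^{2}} = - \frac{2}{\left(-3 + 2 \left(1 + 4\right)\right)^{2}} = - \frac{2}{\left(-3 + 2 \cdot 5\right)^{2}} = - \frac{2}{\left(-3 + 10\right)^{2}} = - \frac{2}{7^{2}} = - \frac{2}{49}$)
$v{\left(-70,-23 \right)} - 20938 = - \frac{2}{49} - 20938 = - \frac{1025964}{49}$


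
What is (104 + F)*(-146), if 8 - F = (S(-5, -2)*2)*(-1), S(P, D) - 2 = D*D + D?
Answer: -17520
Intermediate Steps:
S(P, D) = 2 + D + D² (S(P, D) = 2 + (D*D + D) = 2 + (D² + D) = 2 + (D + D²) = 2 + D + D²)
F = 16 (F = 8 - (2 - 2 + (-2)²)*2*(-1) = 8 - (2 - 2 + 4)*2*(-1) = 8 - 4*2*(-1) = 8 - 8*(-1) = 8 - 1*(-8) = 8 + 8 = 16)
(104 + F)*(-146) = (104 + 16)*(-146) = 120*(-146) = -17520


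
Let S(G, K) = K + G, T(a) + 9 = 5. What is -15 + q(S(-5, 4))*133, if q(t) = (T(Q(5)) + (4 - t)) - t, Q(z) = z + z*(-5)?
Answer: 251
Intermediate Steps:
Q(z) = -4*z (Q(z) = z - 5*z = -4*z)
T(a) = -4 (T(a) = -9 + 5 = -4)
S(G, K) = G + K
q(t) = -2*t (q(t) = (-4 + (4 - t)) - t = -t - t = -2*t)
-15 + q(S(-5, 4))*133 = -15 - 2*(-5 + 4)*133 = -15 - 2*(-1)*133 = -15 + 2*133 = -15 + 266 = 251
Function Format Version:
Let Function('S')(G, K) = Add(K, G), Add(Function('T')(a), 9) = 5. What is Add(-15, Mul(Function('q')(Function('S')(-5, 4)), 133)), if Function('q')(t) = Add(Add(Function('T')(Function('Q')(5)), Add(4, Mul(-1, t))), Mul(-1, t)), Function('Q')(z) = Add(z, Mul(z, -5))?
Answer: 251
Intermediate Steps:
Function('Q')(z) = Mul(-4, z) (Function('Q')(z) = Add(z, Mul(-5, z)) = Mul(-4, z))
Function('T')(a) = -4 (Function('T')(a) = Add(-9, 5) = -4)
Function('S')(G, K) = Add(G, K)
Function('q')(t) = Mul(-2, t) (Function('q')(t) = Add(Add(-4, Add(4, Mul(-1, t))), Mul(-1, t)) = Add(Mul(-1, t), Mul(-1, t)) = Mul(-2, t))
Add(-15, Mul(Function('q')(Function('S')(-5, 4)), 133)) = Add(-15, Mul(Mul(-2, Add(-5, 4)), 133)) = Add(-15, Mul(Mul(-2, -1), 133)) = Add(-15, Mul(2, 133)) = Add(-15, 266) = 251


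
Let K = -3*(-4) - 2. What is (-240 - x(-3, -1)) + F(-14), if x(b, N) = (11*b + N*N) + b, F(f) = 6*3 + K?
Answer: -177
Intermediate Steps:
K = 10 (K = 12 - 2 = 10)
F(f) = 28 (F(f) = 6*3 + 10 = 18 + 10 = 28)
x(b, N) = N**2 + 12*b (x(b, N) = (11*b + N**2) + b = (N**2 + 11*b) + b = N**2 + 12*b)
(-240 - x(-3, -1)) + F(-14) = (-240 - ((-1)**2 + 12*(-3))) + 28 = (-240 - (1 - 36)) + 28 = (-240 - 1*(-35)) + 28 = (-240 + 35) + 28 = -205 + 28 = -177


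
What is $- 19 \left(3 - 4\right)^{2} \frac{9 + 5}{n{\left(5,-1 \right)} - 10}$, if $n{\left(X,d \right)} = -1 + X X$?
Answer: $-19$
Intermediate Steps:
$n{\left(X,d \right)} = -1 + X^{2}$
$- 19 \left(3 - 4\right)^{2} \frac{9 + 5}{n{\left(5,-1 \right)} - 10} = - 19 \left(3 - 4\right)^{2} \frac{9 + 5}{\left(-1 + 5^{2}\right) - 10} = - 19 \left(-1\right)^{2} \frac{14}{\left(-1 + 25\right) - 10} = \left(-19\right) 1 \frac{14}{24 - 10} = - 19 \cdot \frac{14}{14} = - 19 \cdot 14 \cdot \frac{1}{14} = \left(-19\right) 1 = -19$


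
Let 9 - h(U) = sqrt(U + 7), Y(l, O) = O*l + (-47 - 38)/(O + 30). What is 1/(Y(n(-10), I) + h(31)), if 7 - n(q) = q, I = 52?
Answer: 5997562/5349350369 + 6724*sqrt(38)/5349350369 ≈ 0.0011289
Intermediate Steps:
n(q) = 7 - q
Y(l, O) = -85/(30 + O) + O*l (Y(l, O) = O*l - 85/(30 + O) = -85/(30 + O) + O*l)
h(U) = 9 - sqrt(7 + U) (h(U) = 9 - sqrt(U + 7) = 9 - sqrt(7 + U))
1/(Y(n(-10), I) + h(31)) = 1/((-85 + (7 - 1*(-10))*52**2 + 30*52*(7 - 1*(-10)))/(30 + 52) + (9 - sqrt(7 + 31))) = 1/((-85 + (7 + 10)*2704 + 30*52*(7 + 10))/82 + (9 - sqrt(38))) = 1/((-85 + 17*2704 + 30*52*17)/82 + (9 - sqrt(38))) = 1/((-85 + 45968 + 26520)/82 + (9 - sqrt(38))) = 1/((1/82)*72403 + (9 - sqrt(38))) = 1/(72403/82 + (9 - sqrt(38))) = 1/(73141/82 - sqrt(38))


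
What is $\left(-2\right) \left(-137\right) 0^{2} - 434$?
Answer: $-434$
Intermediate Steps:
$\left(-2\right) \left(-137\right) 0^{2} - 434 = 274 \cdot 0 - 434 = 0 - 434 = -434$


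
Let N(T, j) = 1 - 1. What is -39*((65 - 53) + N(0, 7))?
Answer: -468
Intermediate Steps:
N(T, j) = 0
-39*((65 - 53) + N(0, 7)) = -39*((65 - 53) + 0) = -39*(12 + 0) = -39*12 = -468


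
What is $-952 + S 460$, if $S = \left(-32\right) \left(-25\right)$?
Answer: $367048$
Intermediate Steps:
$S = 800$
$-952 + S 460 = -952 + 800 \cdot 460 = -952 + 368000 = 367048$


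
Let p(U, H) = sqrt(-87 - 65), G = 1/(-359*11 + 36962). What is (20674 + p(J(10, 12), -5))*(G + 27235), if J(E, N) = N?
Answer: 18588180623744/33013 + 1798218112*I*sqrt(38)/33013 ≈ 5.6306e+8 + 3.3578e+5*I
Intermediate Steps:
G = 1/33013 (G = 1/(-1*3949 + 36962) = 1/(-3949 + 36962) = 1/33013 ≈ 3.0291e-5)
p(U, H) = 2*I*sqrt(38) (p(U, H) = sqrt(-152) = 2*I*sqrt(38))
(20674 + p(J(10, 12), -5))*(G + 27235) = (20674 + 2*I*sqrt(38))*(1/33013 + 27235) = (20674 + 2*I*sqrt(38))*(899109056/33013) = 18588180623744/33013 + 1798218112*I*sqrt(38)/33013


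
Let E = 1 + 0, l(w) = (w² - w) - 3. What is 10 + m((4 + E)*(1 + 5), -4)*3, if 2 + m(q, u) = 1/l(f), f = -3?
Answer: 13/3 ≈ 4.3333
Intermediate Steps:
l(w) = -3 + w² - w
E = 1
m(q, u) = -17/9 (m(q, u) = -2 + 1/(-3 + (-3)² - 1*(-3)) = -2 + 1/(-3 + 9 + 3) = -2 + 1/9 = -2 + ⅑ = -17/9)
10 + m((4 + E)*(1 + 5), -4)*3 = 10 - 17/9*3 = 10 - 17/3 = 13/3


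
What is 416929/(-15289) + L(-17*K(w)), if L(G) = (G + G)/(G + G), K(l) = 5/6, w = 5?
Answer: -401640/15289 ≈ -26.270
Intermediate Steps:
K(l) = ⅚ (K(l) = 5*(⅙) = ⅚)
L(G) = 1 (L(G) = (2*G)/((2*G)) = (2*G)*(1/(2*G)) = 1)
416929/(-15289) + L(-17*K(w)) = 416929/(-15289) + 1 = 416929*(-1/15289) + 1 = -416929/15289 + 1 = -401640/15289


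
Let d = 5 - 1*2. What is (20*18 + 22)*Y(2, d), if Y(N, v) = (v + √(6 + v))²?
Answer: 13752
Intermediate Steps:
d = 3 (d = 5 - 2 = 3)
(20*18 + 22)*Y(2, d) = (20*18 + 22)*(3 + √(6 + 3))² = (360 + 22)*(3 + √9)² = 382*(3 + 3)² = 382*6² = 382*36 = 13752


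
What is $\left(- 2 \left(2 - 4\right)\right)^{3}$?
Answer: $64$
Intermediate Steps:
$\left(- 2 \left(2 - 4\right)\right)^{3} = \left(\left(-2\right) \left(-2\right)\right)^{3} = 4^{3} = 64$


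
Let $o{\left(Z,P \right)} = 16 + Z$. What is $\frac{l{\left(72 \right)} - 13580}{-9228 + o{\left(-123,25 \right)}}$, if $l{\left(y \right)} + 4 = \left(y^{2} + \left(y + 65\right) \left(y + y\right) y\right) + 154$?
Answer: $- \frac{282434}{1867} \approx -151.28$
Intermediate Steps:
$l{\left(y \right)} = 150 + y^{2} + 2 y^{2} \left(65 + y\right)$ ($l{\left(y \right)} = -4 + \left(\left(y^{2} + \left(y + 65\right) \left(y + y\right) y\right) + 154\right) = -4 + \left(\left(y^{2} + \left(65 + y\right) 2 y y\right) + 154\right) = -4 + \left(\left(y^{2} + 2 y \left(65 + y\right) y\right) + 154\right) = -4 + \left(\left(y^{2} + 2 y^{2} \left(65 + y\right)\right) + 154\right) = -4 + \left(154 + y^{2} + 2 y^{2} \left(65 + y\right)\right) = 150 + y^{2} + 2 y^{2} \left(65 + y\right)$)
$\frac{l{\left(72 \right)} - 13580}{-9228 + o{\left(-123,25 \right)}} = \frac{\left(150 + 2 \cdot 72^{3} + 131 \cdot 72^{2}\right) - 13580}{-9228 + \left(16 - 123\right)} = \frac{\left(150 + 2 \cdot 373248 + 131 \cdot 5184\right) - 13580}{-9228 - 107} = \frac{\left(150 + 746496 + 679104\right) - 13580}{-9335} = \left(1425750 - 13580\right) \left(- \frac{1}{9335}\right) = 1412170 \left(- \frac{1}{9335}\right) = - \frac{282434}{1867}$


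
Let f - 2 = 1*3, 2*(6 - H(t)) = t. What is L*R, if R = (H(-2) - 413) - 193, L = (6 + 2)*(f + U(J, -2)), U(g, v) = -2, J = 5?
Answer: -14376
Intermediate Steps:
H(t) = 6 - t/2
f = 5 (f = 2 + 1*3 = 2 + 3 = 5)
L = 24 (L = (6 + 2)*(5 - 2) = 8*3 = 24)
R = -599 (R = ((6 - 1/2*(-2)) - 413) - 193 = ((6 + 1) - 413) - 193 = (7 - 413) - 193 = -406 - 193 = -599)
L*R = 24*(-599) = -14376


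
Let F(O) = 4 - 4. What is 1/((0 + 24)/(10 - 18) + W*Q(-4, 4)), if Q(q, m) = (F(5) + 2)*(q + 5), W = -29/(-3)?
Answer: 3/49 ≈ 0.061224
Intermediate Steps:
F(O) = 0
W = 29/3 (W = -29*(-⅓) = 29/3 ≈ 9.6667)
Q(q, m) = 10 + 2*q (Q(q, m) = (0 + 2)*(q + 5) = 2*(5 + q) = 10 + 2*q)
1/((0 + 24)/(10 - 18) + W*Q(-4, 4)) = 1/((0 + 24)/(10 - 18) + 29*(10 + 2*(-4))/3) = 1/(24/(-8) + 29*(10 - 8)/3) = 1/(24*(-⅛) + (29/3)*2) = 1/(-3 + 58/3) = 1/(49/3) = 3/49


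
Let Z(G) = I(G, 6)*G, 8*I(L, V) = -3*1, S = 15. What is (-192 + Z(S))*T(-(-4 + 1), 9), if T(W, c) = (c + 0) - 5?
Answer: -1581/2 ≈ -790.50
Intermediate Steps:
I(L, V) = -3/8 (I(L, V) = (-3*1)/8 = (⅛)*(-3) = -3/8)
T(W, c) = -5 + c (T(W, c) = c - 5 = -5 + c)
Z(G) = -3*G/8
(-192 + Z(S))*T(-(-4 + 1), 9) = (-192 - 3/8*15)*(-5 + 9) = (-192 - 45/8)*4 = -1581/8*4 = -1581/2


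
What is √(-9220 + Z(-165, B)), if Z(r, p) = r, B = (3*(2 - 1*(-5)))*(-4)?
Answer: I*√9385 ≈ 96.876*I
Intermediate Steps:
B = -84 (B = (3*(2 + 5))*(-4) = (3*7)*(-4) = 21*(-4) = -84)
√(-9220 + Z(-165, B)) = √(-9220 - 165) = √(-9385) = I*√9385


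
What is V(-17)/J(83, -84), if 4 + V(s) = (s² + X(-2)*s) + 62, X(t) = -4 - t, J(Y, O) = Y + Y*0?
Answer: 381/83 ≈ 4.5904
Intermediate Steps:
J(Y, O) = Y (J(Y, O) = Y + 0 = Y)
V(s) = 58 + s² - 2*s (V(s) = -4 + ((s² + (-4 - 1*(-2))*s) + 62) = -4 + ((s² + (-4 + 2)*s) + 62) = -4 + ((s² - 2*s) + 62) = -4 + (62 + s² - 2*s) = 58 + s² - 2*s)
V(-17)/J(83, -84) = (58 + (-17)² - 2*(-17))/83 = (58 + 289 + 34)*(1/83) = 381*(1/83) = 381/83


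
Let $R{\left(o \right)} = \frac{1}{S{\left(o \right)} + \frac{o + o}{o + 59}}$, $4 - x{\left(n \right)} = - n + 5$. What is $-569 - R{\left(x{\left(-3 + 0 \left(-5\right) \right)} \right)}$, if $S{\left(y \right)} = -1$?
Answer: $- \frac{35792}{63} \approx -568.13$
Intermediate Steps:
$x{\left(n \right)} = -1 + n$ ($x{\left(n \right)} = 4 - \left(- n + 5\right) = 4 - \left(5 - n\right) = 4 + \left(-5 + n\right) = -1 + n$)
$R{\left(o \right)} = \frac{1}{-1 + \frac{2 o}{59 + o}}$ ($R{\left(o \right)} = \frac{1}{-1 + \frac{o + o}{o + 59}} = \frac{1}{-1 + \frac{2 o}{59 + o}}$)
$-569 - R{\left(x{\left(-3 + 0 \left(-5\right) \right)} \right)} = -569 - \frac{59 + \left(-1 + \left(-3 + 0 \left(-5\right)\right)\right)}{-59 + \left(-1 + \left(-3 + 0 \left(-5\right)\right)\right)} = -569 - \frac{59 + \left(-1 + \left(-3 + 0\right)\right)}{-59 + \left(-1 + \left(-3 + 0\right)\right)} = -569 - \frac{59 - 4}{-59 - 4} = -569 - \frac{1}{-63} \cdot 55 = -569 - \left(- \frac{1}{63}\right) 55 = -569 - - \frac{55}{63} = -569 + \frac{55}{63} = - \frac{35792}{63}$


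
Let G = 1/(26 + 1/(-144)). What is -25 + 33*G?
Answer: -88823/3743 ≈ -23.730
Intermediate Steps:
G = 144/3743 (G = 1/(26 - 1/144) = 1/(3743/144) = 144/3743 ≈ 0.038472)
-25 + 33*G = -25 + 33*(144/3743) = -25 + 4752/3743 = -88823/3743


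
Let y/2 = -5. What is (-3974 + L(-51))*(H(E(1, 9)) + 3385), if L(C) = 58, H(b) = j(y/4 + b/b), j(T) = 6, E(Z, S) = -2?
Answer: -13279156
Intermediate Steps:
y = -10 (y = 2*(-5) = -10)
H(b) = 6
(-3974 + L(-51))*(H(E(1, 9)) + 3385) = (-3974 + 58)*(6 + 3385) = -3916*3391 = -13279156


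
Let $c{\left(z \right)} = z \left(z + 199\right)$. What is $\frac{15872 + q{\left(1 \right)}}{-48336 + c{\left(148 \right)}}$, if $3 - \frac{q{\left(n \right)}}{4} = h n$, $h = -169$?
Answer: $\frac{828}{151} \approx 5.4834$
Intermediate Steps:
$q{\left(n \right)} = 12 + 676 n$ ($q{\left(n \right)} = 12 - 4 \left(- 169 n\right) = 12 + 676 n$)
$c{\left(z \right)} = z \left(199 + z\right)$
$\frac{15872 + q{\left(1 \right)}}{-48336 + c{\left(148 \right)}} = \frac{15872 + \left(12 + 676 \cdot 1\right)}{-48336 + 148 \left(199 + 148\right)} = \frac{15872 + \left(12 + 676\right)}{-48336 + 148 \cdot 347} = \frac{15872 + 688}{-48336 + 51356} = \frac{16560}{3020} = 16560 \cdot \frac{1}{3020} = \frac{828}{151}$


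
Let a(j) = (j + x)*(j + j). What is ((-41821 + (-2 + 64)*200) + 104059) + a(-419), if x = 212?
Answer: 248104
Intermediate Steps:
a(j) = 2*j*(212 + j) (a(j) = (j + 212)*(j + j) = (212 + j)*(2*j) = 2*j*(212 + j))
((-41821 + (-2 + 64)*200) + 104059) + a(-419) = ((-41821 + (-2 + 64)*200) + 104059) + 2*(-419)*(212 - 419) = ((-41821 + 62*200) + 104059) + 2*(-419)*(-207) = ((-41821 + 12400) + 104059) + 173466 = (-29421 + 104059) + 173466 = 74638 + 173466 = 248104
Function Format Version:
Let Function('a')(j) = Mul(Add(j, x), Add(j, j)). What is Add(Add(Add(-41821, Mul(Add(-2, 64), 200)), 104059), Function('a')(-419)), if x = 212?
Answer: 248104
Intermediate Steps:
Function('a')(j) = Mul(2, j, Add(212, j)) (Function('a')(j) = Mul(Add(j, 212), Add(j, j)) = Mul(Add(212, j), Mul(2, j)) = Mul(2, j, Add(212, j)))
Add(Add(Add(-41821, Mul(Add(-2, 64), 200)), 104059), Function('a')(-419)) = Add(Add(Add(-41821, Mul(Add(-2, 64), 200)), 104059), Mul(2, -419, Add(212, -419))) = Add(Add(Add(-41821, Mul(62, 200)), 104059), Mul(2, -419, -207)) = Add(Add(Add(-41821, 12400), 104059), 173466) = Add(Add(-29421, 104059), 173466) = Add(74638, 173466) = 248104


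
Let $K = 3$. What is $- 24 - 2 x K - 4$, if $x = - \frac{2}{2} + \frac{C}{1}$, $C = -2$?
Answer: $-436$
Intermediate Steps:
$x = -3$ ($x = - \frac{2}{2} - \frac{2}{1} = \left(-2\right) \frac{1}{2} - 2 = -1 - 2 = -3$)
$- 24 - 2 x K - 4 = - 24 \left(-2\right) \left(-3\right) 3 - 4 = - 24 \cdot 6 \cdot 3 - 4 = \left(-24\right) 18 - 4 = -432 - 4 = -436$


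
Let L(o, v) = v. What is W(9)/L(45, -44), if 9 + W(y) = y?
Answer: 0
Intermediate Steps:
W(y) = -9 + y
W(9)/L(45, -44) = (-9 + 9)/(-44) = 0*(-1/44) = 0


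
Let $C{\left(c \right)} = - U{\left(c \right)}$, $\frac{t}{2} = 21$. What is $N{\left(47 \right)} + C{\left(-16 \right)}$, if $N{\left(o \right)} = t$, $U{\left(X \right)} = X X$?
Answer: $-214$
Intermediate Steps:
$U{\left(X \right)} = X^{2}$
$t = 42$ ($t = 2 \cdot 21 = 42$)
$N{\left(o \right)} = 42$
$C{\left(c \right)} = - c^{2}$
$N{\left(47 \right)} + C{\left(-16 \right)} = 42 - \left(-16\right)^{2} = 42 - 256 = -214$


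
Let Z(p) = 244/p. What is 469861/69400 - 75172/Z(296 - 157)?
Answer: -181259892279/4233400 ≈ -42817.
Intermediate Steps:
469861/69400 - 75172/Z(296 - 157) = 469861/69400 - 75172/(244/(296 - 157)) = 469861*(1/69400) - 75172/(244/139) = 469861/69400 - 75172/(244*(1/139)) = 469861/69400 - 75172/244/139 = 469861/69400 - 75172*139/244 = 469861/69400 - 2612227/61 = -181259892279/4233400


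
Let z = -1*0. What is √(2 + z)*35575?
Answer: 35575*√2 ≈ 50311.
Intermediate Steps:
z = 0
√(2 + z)*35575 = √(2 + 0)*35575 = √2*35575 = 35575*√2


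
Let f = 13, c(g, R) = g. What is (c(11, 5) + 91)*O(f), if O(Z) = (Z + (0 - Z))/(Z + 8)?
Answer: 0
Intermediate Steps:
O(Z) = 0 (O(Z) = (Z - Z)/(8 + Z) = 0/(8 + Z) = 0)
(c(11, 5) + 91)*O(f) = (11 + 91)*0 = 102*0 = 0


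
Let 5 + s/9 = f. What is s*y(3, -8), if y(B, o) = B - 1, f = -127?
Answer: -2376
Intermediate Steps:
y(B, o) = -1 + B
s = -1188 (s = -45 + 9*(-127) = -45 - 1143 = -1188)
s*y(3, -8) = -1188*(-1 + 3) = -1188*2 = -2376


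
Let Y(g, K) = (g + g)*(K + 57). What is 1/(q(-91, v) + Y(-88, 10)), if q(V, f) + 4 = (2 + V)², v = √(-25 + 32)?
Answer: -1/3875 ≈ -0.00025806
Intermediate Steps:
v = √7 ≈ 2.6458
Y(g, K) = 2*g*(57 + K) (Y(g, K) = (2*g)*(57 + K) = 2*g*(57 + K))
q(V, f) = -4 + (2 + V)²
1/(q(-91, v) + Y(-88, 10)) = 1/(-91*(4 - 91) + 2*(-88)*(57 + 10)) = 1/(-91*(-87) + 2*(-88)*67) = 1/(7917 - 11792) = 1/(-3875) = -1/3875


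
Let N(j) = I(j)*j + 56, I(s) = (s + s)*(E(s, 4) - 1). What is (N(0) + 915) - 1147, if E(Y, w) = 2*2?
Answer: -176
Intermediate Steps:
E(Y, w) = 4
I(s) = 6*s (I(s) = (s + s)*(4 - 1) = (2*s)*3 = 6*s)
N(j) = 56 + 6*j**2 (N(j) = (6*j)*j + 56 = 6*j**2 + 56 = 56 + 6*j**2)
(N(0) + 915) - 1147 = ((56 + 6*0**2) + 915) - 1147 = ((56 + 6*0) + 915) - 1147 = ((56 + 0) + 915) - 1147 = (56 + 915) - 1147 = 971 - 1147 = -176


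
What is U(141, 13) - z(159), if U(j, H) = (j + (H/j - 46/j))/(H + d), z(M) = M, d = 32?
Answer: -329669/2115 ≈ -155.87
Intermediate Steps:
U(j, H) = (j - 46/j + H/j)/(32 + H) (U(j, H) = (j + (H/j - 46/j))/(H + 32) = (j + (-46/j + H/j))/(32 + H) = (j - 46/j + H/j)/(32 + H))
U(141, 13) - z(159) = (-46 + 13 + 141²)/(141*(32 + 13)) - 1*159 = (1/141)*(-46 + 13 + 19881)/45 - 159 = (1/141)*(1/45)*19848 - 159 = 6616/2115 - 159 = -329669/2115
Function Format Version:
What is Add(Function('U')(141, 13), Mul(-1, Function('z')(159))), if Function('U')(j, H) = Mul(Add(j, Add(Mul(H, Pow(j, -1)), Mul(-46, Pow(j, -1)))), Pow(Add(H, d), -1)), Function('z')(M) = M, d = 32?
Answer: Rational(-329669, 2115) ≈ -155.87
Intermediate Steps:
Function('U')(j, H) = Mul(Pow(Add(32, H), -1), Add(j, Mul(-46, Pow(j, -1)), Mul(H, Pow(j, -1)))) (Function('U')(j, H) = Mul(Add(j, Add(Mul(H, Pow(j, -1)), Mul(-46, Pow(j, -1)))), Pow(Add(H, 32), -1)) = Mul(Add(j, Add(Mul(-46, Pow(j, -1)), Mul(H, Pow(j, -1)))), Pow(Add(32, H), -1)) = Mul(Add(j, Mul(-46, Pow(j, -1)), Mul(H, Pow(j, -1))), Pow(Add(32, H), -1)) = Mul(Pow(Add(32, H), -1), Add(j, Mul(-46, Pow(j, -1)), Mul(H, Pow(j, -1)))))
Add(Function('U')(141, 13), Mul(-1, Function('z')(159))) = Add(Mul(Pow(141, -1), Pow(Add(32, 13), -1), Add(-46, 13, Pow(141, 2))), Mul(-1, 159)) = Add(Mul(Rational(1, 141), Pow(45, -1), Add(-46, 13, 19881)), -159) = Add(Mul(Rational(1, 141), Rational(1, 45), 19848), -159) = Add(Rational(6616, 2115), -159) = Rational(-329669, 2115)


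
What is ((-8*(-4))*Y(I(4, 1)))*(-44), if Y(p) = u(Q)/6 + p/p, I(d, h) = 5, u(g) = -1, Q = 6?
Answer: -3520/3 ≈ -1173.3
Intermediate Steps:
Y(p) = ⅚ (Y(p) = -1/6 + p/p = -1*⅙ + 1 = -⅙ + 1 = ⅚)
((-8*(-4))*Y(I(4, 1)))*(-44) = (-8*(-4)*(⅚))*(-44) = (32*(⅚))*(-44) = (80/3)*(-44) = -3520/3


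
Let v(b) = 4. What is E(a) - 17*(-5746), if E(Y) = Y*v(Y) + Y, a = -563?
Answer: 94867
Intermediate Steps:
E(Y) = 5*Y (E(Y) = Y*4 + Y = 4*Y + Y = 5*Y)
E(a) - 17*(-5746) = 5*(-563) - 17*(-5746) = -2815 - 1*(-97682) = -2815 + 97682 = 94867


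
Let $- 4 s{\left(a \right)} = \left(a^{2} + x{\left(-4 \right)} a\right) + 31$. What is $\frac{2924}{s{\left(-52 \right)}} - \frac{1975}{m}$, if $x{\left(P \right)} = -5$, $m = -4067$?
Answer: $- \frac{41652507}{12180665} \approx -3.4196$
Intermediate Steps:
$s{\left(a \right)} = - \frac{31}{4} - \frac{a^{2}}{4} + \frac{5 a}{4}$ ($s{\left(a \right)} = - \frac{\left(a^{2} - 5 a\right) + 31}{4} = - \frac{31 + a^{2} - 5 a}{4} = - \frac{31}{4} - \frac{a^{2}}{4} + \frac{5 a}{4}$)
$\frac{2924}{s{\left(-52 \right)}} - \frac{1975}{m} = \frac{2924}{- \frac{31}{4} - \frac{\left(-52\right)^{2}}{4} + \frac{5}{4} \left(-52\right)} - \frac{1975}{-4067} = \frac{2924}{- \frac{31}{4} - 676 - 65} - - \frac{1975}{4067} = \frac{2924}{- \frac{31}{4} - 676 - 65} + \frac{1975}{4067} = \frac{2924}{- \frac{2995}{4}} + \frac{1975}{4067} = 2924 \left(- \frac{4}{2995}\right) + \frac{1975}{4067} = - \frac{11696}{2995} + \frac{1975}{4067} = - \frac{41652507}{12180665}$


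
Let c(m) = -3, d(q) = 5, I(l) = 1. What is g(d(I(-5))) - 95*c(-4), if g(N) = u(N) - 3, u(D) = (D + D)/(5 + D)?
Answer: 283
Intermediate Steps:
u(D) = 2*D/(5 + D) (u(D) = (2*D)/(5 + D) = 2*D/(5 + D))
g(N) = -3 + 2*N/(5 + N) (g(N) = 2*N/(5 + N) - 3 = -3 + 2*N/(5 + N))
g(d(I(-5))) - 95*c(-4) = (-15 - 1*5)/(5 + 5) - 95*(-3) = (-15 - 5)/10 + 285 = (1/10)*(-20) + 285 = -2 + 285 = 283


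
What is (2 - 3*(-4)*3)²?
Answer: 1444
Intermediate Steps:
(2 - 3*(-4)*3)² = (2 + 12*3)² = (2 + 36)² = 38² = 1444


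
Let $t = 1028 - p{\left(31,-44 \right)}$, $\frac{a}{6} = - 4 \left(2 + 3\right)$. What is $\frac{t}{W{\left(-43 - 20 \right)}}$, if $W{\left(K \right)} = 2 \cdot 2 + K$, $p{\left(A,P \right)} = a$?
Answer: $- \frac{1148}{59} \approx -19.458$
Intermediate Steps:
$a = -120$ ($a = 6 \left(- 4 \left(2 + 3\right)\right) = 6 \left(\left(-4\right) 5\right) = 6 \left(-20\right) = -120$)
$p{\left(A,P \right)} = -120$
$t = 1148$ ($t = 1028 - -120 = 1028 + 120 = 1148$)
$W{\left(K \right)} = 4 + K$
$\frac{t}{W{\left(-43 - 20 \right)}} = \frac{1148}{4 - 63} = \frac{1148}{-59} = 1148 \left(- \frac{1}{59}\right) = - \frac{1148}{59}$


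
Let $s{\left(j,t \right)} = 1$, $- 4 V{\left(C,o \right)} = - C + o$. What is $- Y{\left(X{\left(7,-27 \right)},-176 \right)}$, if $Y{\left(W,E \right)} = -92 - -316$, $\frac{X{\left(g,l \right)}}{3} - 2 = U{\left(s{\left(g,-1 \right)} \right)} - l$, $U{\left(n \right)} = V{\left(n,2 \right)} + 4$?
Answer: $-224$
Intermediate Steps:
$V{\left(C,o \right)} = - \frac{o}{4} + \frac{C}{4}$ ($V{\left(C,o \right)} = - \frac{- C + o}{4} = - \frac{o - C}{4} = - \frac{o}{4} + \frac{C}{4}$)
$U{\left(n \right)} = \frac{7}{2} + \frac{n}{4}$ ($U{\left(n \right)} = \left(\left(- \frac{1}{4}\right) 2 + \frac{n}{4}\right) + 4 = \left(- \frac{1}{2} + \frac{n}{4}\right) + 4 = \frac{7}{2} + \frac{n}{4}$)
$X{\left(g,l \right)} = \frac{69}{4} - 3 l$ ($X{\left(g,l \right)} = 6 + 3 \left(\left(\frac{7}{2} + \frac{1}{4} \cdot 1\right) - l\right) = 6 + 3 \left(\left(\frac{7}{2} + \frac{1}{4}\right) - l\right) = 6 + 3 \left(\frac{15}{4} - l\right) = 6 - \left(- \frac{45}{4} + 3 l\right) = \frac{69}{4} - 3 l$)
$Y{\left(W,E \right)} = 224$ ($Y{\left(W,E \right)} = -92 + 316 = 224$)
$- Y{\left(X{\left(7,-27 \right)},-176 \right)} = \left(-1\right) 224 = -224$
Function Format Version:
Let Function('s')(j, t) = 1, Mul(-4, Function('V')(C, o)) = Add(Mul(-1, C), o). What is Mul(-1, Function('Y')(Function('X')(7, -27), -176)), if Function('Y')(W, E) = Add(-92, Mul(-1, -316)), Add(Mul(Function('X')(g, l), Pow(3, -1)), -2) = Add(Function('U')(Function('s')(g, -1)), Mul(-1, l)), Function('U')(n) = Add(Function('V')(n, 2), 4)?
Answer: -224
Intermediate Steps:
Function('V')(C, o) = Add(Mul(Rational(-1, 4), o), Mul(Rational(1, 4), C)) (Function('V')(C, o) = Mul(Rational(-1, 4), Add(Mul(-1, C), o)) = Mul(Rational(-1, 4), Add(o, Mul(-1, C))) = Add(Mul(Rational(-1, 4), o), Mul(Rational(1, 4), C)))
Function('U')(n) = Add(Rational(7, 2), Mul(Rational(1, 4), n)) (Function('U')(n) = Add(Add(Mul(Rational(-1, 4), 2), Mul(Rational(1, 4), n)), 4) = Add(Add(Rational(-1, 2), Mul(Rational(1, 4), n)), 4) = Add(Rational(7, 2), Mul(Rational(1, 4), n)))
Function('X')(g, l) = Add(Rational(69, 4), Mul(-3, l)) (Function('X')(g, l) = Add(6, Mul(3, Add(Add(Rational(7, 2), Mul(Rational(1, 4), 1)), Mul(-1, l)))) = Add(6, Mul(3, Add(Add(Rational(7, 2), Rational(1, 4)), Mul(-1, l)))) = Add(6, Mul(3, Add(Rational(15, 4), Mul(-1, l)))) = Add(6, Add(Rational(45, 4), Mul(-3, l))) = Add(Rational(69, 4), Mul(-3, l)))
Function('Y')(W, E) = 224 (Function('Y')(W, E) = Add(-92, 316) = 224)
Mul(-1, Function('Y')(Function('X')(7, -27), -176)) = Mul(-1, 224) = -224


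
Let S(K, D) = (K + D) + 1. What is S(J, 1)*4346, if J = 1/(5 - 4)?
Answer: 13038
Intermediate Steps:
J = 1 (J = 1/1 = 1)
S(K, D) = 1 + D + K (S(K, D) = (D + K) + 1 = 1 + D + K)
S(J, 1)*4346 = (1 + 1 + 1)*4346 = 3*4346 = 13038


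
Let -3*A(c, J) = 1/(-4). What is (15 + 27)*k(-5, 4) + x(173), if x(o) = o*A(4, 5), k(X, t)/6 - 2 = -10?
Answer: -24019/12 ≈ -2001.6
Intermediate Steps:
A(c, J) = 1/12 (A(c, J) = -⅓/(-4) = -⅓*(-¼) = 1/12)
k(X, t) = -48 (k(X, t) = 12 + 6*(-10) = 12 - 60 = -48)
x(o) = o/12 (x(o) = o*(1/12) = o/12)
(15 + 27)*k(-5, 4) + x(173) = (15 + 27)*(-48) + (1/12)*173 = 42*(-48) + 173/12 = -2016 + 173/12 = -24019/12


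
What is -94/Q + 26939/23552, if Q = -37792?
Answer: 31884143/27814912 ≈ 1.1463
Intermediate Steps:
-94/Q + 26939/23552 = -94/(-37792) + 26939/23552 = -94*(-1/37792) + 26939*(1/23552) = 47/18896 + 26939/23552 = 31884143/27814912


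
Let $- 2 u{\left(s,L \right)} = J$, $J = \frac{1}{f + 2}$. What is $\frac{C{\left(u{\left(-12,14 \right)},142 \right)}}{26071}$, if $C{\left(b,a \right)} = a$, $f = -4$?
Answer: $\frac{142}{26071} \approx 0.0054467$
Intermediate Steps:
$J = - \frac{1}{2}$ ($J = \frac{1}{-4 + 2} = \frac{1}{-2} = - \frac{1}{2} \approx -0.5$)
$u{\left(s,L \right)} = \frac{1}{4}$ ($u{\left(s,L \right)} = \left(- \frac{1}{2}\right) \left(- \frac{1}{2}\right) = \frac{1}{4}$)
$\frac{C{\left(u{\left(-12,14 \right)},142 \right)}}{26071} = \frac{142}{26071}$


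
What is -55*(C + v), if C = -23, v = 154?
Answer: -7205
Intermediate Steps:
-55*(C + v) = -55*(-23 + 154) = -55*131 = -7205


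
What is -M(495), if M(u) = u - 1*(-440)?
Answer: -935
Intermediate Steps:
M(u) = 440 + u (M(u) = u + 440 = 440 + u)
-M(495) = -(440 + 495) = -1*935 = -935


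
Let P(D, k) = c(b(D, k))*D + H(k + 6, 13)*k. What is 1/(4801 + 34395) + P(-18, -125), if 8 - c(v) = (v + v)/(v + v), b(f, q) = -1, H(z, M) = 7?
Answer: -39235195/39196 ≈ -1001.0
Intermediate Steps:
c(v) = 7 (c(v) = 8 - (v + v)/(v + v) = 8 - 2*v/(2*v) = 8 - 2*v*1/(2*v) = 8 - 1*1 = 8 - 1 = 7)
P(D, k) = 7*D + 7*k
1/(4801 + 34395) + P(-18, -125) = 1/(4801 + 34395) + (7*(-18) + 7*(-125)) = 1/39196 + (-126 - 875) = 1/39196 - 1001 = -39235195/39196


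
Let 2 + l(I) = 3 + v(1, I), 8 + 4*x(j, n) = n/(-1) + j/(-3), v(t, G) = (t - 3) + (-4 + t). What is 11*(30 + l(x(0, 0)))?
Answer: 286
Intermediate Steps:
v(t, G) = -7 + 2*t (v(t, G) = (-3 + t) + (-4 + t) = -7 + 2*t)
x(j, n) = -2 - n/4 - j/12 (x(j, n) = -2 + (n/(-1) + j/(-3))/4 = -2 + (n*(-1) + j*(-⅓))/4 = -2 + (-n - j/3)/4 = -2 + (-n/4 - j/12) = -2 - n/4 - j/12)
l(I) = -4 (l(I) = -2 + (3 + (-7 + 2*1)) = -2 + (3 + (-7 + 2)) = -2 + (3 - 5) = -2 - 2 = -4)
11*(30 + l(x(0, 0))) = 11*(30 - 4) = 11*26 = 286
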